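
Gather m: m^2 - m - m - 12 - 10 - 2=m^2 - 2*m - 24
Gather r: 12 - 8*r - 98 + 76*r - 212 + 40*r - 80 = 108*r - 378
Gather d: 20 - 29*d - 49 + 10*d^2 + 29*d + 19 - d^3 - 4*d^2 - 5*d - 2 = -d^3 + 6*d^2 - 5*d - 12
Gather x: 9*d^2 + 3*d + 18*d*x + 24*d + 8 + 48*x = 9*d^2 + 27*d + x*(18*d + 48) + 8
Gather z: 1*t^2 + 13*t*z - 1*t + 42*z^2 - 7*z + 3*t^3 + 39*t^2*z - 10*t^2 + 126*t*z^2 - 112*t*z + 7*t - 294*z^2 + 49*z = 3*t^3 - 9*t^2 + 6*t + z^2*(126*t - 252) + z*(39*t^2 - 99*t + 42)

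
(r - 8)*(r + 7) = r^2 - r - 56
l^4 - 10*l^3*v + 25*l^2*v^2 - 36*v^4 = (l - 6*v)*(l - 3*v)*(l - 2*v)*(l + v)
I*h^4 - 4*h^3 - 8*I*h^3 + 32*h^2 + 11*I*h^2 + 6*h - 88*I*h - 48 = (h - 8)*(h - I)*(h + 6*I)*(I*h + 1)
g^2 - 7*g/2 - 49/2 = (g - 7)*(g + 7/2)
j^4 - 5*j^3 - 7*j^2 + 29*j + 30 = (j - 5)*(j - 3)*(j + 1)*(j + 2)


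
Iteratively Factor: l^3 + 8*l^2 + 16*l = (l + 4)*(l^2 + 4*l) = (l + 4)^2*(l)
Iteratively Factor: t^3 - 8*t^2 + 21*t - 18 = (t - 3)*(t^2 - 5*t + 6) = (t - 3)*(t - 2)*(t - 3)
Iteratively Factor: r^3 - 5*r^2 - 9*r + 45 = (r - 3)*(r^2 - 2*r - 15) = (r - 3)*(r + 3)*(r - 5)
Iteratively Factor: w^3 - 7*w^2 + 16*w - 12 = (w - 2)*(w^2 - 5*w + 6) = (w - 2)^2*(w - 3)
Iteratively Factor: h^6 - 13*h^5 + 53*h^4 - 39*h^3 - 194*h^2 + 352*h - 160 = (h - 1)*(h^5 - 12*h^4 + 41*h^3 + 2*h^2 - 192*h + 160) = (h - 4)*(h - 1)*(h^4 - 8*h^3 + 9*h^2 + 38*h - 40) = (h - 4)^2*(h - 1)*(h^3 - 4*h^2 - 7*h + 10) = (h - 4)^2*(h - 1)*(h + 2)*(h^2 - 6*h + 5) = (h - 4)^2*(h - 1)^2*(h + 2)*(h - 5)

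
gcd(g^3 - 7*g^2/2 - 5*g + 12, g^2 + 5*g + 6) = g + 2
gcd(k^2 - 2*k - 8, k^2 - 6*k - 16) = k + 2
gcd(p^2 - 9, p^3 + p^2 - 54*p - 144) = p + 3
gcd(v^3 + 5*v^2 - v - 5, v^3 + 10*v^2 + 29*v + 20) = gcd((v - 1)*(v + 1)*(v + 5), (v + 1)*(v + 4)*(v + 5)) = v^2 + 6*v + 5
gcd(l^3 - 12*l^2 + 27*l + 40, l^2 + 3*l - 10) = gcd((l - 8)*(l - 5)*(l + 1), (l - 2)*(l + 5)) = 1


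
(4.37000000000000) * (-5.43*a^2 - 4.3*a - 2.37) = -23.7291*a^2 - 18.791*a - 10.3569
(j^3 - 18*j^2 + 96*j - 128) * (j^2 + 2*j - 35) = j^5 - 16*j^4 + 25*j^3 + 694*j^2 - 3616*j + 4480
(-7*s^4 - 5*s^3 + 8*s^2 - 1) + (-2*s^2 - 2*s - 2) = -7*s^4 - 5*s^3 + 6*s^2 - 2*s - 3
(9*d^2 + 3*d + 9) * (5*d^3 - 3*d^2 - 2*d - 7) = 45*d^5 - 12*d^4 + 18*d^3 - 96*d^2 - 39*d - 63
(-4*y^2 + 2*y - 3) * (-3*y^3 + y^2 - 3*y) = 12*y^5 - 10*y^4 + 23*y^3 - 9*y^2 + 9*y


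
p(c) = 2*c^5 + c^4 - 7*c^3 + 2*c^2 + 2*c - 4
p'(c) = 10*c^4 + 4*c^3 - 21*c^2 + 4*c + 2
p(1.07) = -4.03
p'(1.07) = 0.25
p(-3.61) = -712.21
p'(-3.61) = 1224.06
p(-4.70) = -3341.39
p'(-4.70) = 3983.70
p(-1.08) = 3.41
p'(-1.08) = -18.25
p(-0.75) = -1.58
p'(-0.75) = -11.34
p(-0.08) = -4.14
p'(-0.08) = 1.54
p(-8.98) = -105080.37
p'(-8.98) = 60404.77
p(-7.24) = -34294.83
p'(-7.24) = 24830.30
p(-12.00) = -464572.00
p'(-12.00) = 197378.00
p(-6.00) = -12688.00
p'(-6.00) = 11318.00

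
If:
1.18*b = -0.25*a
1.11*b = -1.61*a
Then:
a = 0.00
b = 0.00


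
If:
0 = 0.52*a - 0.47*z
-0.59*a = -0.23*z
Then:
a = 0.00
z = 0.00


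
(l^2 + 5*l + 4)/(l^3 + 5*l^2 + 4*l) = 1/l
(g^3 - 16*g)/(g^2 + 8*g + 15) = g*(g^2 - 16)/(g^2 + 8*g + 15)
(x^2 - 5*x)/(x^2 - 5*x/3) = 3*(x - 5)/(3*x - 5)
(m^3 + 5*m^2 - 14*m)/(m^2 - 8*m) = (m^2 + 5*m - 14)/(m - 8)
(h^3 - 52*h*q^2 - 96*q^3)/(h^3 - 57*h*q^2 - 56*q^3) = (h^2 + 8*h*q + 12*q^2)/(h^2 + 8*h*q + 7*q^2)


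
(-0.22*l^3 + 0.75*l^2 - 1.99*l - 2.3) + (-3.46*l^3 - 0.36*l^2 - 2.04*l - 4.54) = -3.68*l^3 + 0.39*l^2 - 4.03*l - 6.84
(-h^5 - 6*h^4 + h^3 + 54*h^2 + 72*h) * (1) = -h^5 - 6*h^4 + h^3 + 54*h^2 + 72*h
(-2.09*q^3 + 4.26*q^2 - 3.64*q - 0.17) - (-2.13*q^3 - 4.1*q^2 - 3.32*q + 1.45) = 0.04*q^3 + 8.36*q^2 - 0.32*q - 1.62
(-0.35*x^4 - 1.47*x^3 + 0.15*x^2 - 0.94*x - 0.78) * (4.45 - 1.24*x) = 0.434*x^5 + 0.2653*x^4 - 6.7275*x^3 + 1.8331*x^2 - 3.2158*x - 3.471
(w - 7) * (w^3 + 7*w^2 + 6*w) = w^4 - 43*w^2 - 42*w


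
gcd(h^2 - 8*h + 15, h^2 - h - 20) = h - 5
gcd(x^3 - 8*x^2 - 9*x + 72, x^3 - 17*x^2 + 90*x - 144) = x^2 - 11*x + 24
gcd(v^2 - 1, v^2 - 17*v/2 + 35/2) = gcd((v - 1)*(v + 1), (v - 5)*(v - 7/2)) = 1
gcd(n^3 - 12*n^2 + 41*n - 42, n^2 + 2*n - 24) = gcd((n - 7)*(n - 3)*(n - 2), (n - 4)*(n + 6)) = 1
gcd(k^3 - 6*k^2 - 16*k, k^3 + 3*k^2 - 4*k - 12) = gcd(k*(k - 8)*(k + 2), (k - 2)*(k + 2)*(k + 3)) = k + 2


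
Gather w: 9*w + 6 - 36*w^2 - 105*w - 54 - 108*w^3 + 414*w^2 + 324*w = -108*w^3 + 378*w^2 + 228*w - 48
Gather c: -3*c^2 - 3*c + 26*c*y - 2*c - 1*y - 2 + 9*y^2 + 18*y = -3*c^2 + c*(26*y - 5) + 9*y^2 + 17*y - 2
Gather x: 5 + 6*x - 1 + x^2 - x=x^2 + 5*x + 4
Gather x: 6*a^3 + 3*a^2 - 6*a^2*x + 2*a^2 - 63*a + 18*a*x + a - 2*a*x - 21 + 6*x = 6*a^3 + 5*a^2 - 62*a + x*(-6*a^2 + 16*a + 6) - 21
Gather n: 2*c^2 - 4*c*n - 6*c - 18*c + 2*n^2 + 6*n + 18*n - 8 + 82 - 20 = 2*c^2 - 24*c + 2*n^2 + n*(24 - 4*c) + 54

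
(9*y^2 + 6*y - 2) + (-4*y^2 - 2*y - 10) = 5*y^2 + 4*y - 12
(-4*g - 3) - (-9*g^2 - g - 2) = 9*g^2 - 3*g - 1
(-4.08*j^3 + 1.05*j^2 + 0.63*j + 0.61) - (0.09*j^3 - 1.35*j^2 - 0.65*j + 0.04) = -4.17*j^3 + 2.4*j^2 + 1.28*j + 0.57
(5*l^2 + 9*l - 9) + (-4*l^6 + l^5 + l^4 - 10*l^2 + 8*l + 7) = -4*l^6 + l^5 + l^4 - 5*l^2 + 17*l - 2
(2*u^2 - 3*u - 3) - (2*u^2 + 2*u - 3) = -5*u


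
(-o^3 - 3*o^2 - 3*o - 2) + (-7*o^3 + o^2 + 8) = -8*o^3 - 2*o^2 - 3*o + 6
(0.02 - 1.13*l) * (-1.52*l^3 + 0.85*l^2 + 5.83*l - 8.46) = 1.7176*l^4 - 0.9909*l^3 - 6.5709*l^2 + 9.6764*l - 0.1692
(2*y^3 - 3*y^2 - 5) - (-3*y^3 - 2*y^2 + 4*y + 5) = 5*y^3 - y^2 - 4*y - 10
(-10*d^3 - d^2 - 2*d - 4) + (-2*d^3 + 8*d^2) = -12*d^3 + 7*d^2 - 2*d - 4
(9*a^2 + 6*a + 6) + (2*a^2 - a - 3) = 11*a^2 + 5*a + 3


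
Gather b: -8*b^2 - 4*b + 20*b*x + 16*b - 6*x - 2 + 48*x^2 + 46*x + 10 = -8*b^2 + b*(20*x + 12) + 48*x^2 + 40*x + 8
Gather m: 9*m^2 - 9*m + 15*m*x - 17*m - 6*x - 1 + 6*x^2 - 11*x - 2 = 9*m^2 + m*(15*x - 26) + 6*x^2 - 17*x - 3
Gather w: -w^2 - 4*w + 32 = -w^2 - 4*w + 32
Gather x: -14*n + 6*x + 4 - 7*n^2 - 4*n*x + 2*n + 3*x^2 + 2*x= -7*n^2 - 12*n + 3*x^2 + x*(8 - 4*n) + 4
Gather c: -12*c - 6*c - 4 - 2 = -18*c - 6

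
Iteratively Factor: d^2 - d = (d)*(d - 1)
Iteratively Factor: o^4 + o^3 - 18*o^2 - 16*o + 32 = (o - 1)*(o^3 + 2*o^2 - 16*o - 32) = (o - 1)*(o + 2)*(o^2 - 16) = (o - 1)*(o + 2)*(o + 4)*(o - 4)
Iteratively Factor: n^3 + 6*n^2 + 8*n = (n)*(n^2 + 6*n + 8) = n*(n + 4)*(n + 2)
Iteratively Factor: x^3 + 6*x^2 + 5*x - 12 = (x + 3)*(x^2 + 3*x - 4) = (x + 3)*(x + 4)*(x - 1)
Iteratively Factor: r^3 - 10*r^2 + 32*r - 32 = (r - 4)*(r^2 - 6*r + 8) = (r - 4)^2*(r - 2)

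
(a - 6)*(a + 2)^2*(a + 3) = a^4 + a^3 - 26*a^2 - 84*a - 72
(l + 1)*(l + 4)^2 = l^3 + 9*l^2 + 24*l + 16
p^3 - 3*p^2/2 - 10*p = p*(p - 4)*(p + 5/2)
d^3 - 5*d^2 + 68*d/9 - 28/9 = (d - 7/3)*(d - 2)*(d - 2/3)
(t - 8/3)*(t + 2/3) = t^2 - 2*t - 16/9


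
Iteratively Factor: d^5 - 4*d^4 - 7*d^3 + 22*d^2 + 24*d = (d - 4)*(d^4 - 7*d^2 - 6*d) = (d - 4)*(d + 2)*(d^3 - 2*d^2 - 3*d) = d*(d - 4)*(d + 2)*(d^2 - 2*d - 3) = d*(d - 4)*(d - 3)*(d + 2)*(d + 1)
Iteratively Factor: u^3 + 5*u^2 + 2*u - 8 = (u + 2)*(u^2 + 3*u - 4) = (u + 2)*(u + 4)*(u - 1)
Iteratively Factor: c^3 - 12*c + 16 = (c - 2)*(c^2 + 2*c - 8) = (c - 2)^2*(c + 4)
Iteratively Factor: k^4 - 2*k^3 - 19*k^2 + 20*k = (k - 5)*(k^3 + 3*k^2 - 4*k) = (k - 5)*(k - 1)*(k^2 + 4*k) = k*(k - 5)*(k - 1)*(k + 4)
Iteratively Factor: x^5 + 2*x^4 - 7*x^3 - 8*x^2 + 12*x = (x)*(x^4 + 2*x^3 - 7*x^2 - 8*x + 12) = x*(x - 2)*(x^3 + 4*x^2 + x - 6) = x*(x - 2)*(x + 2)*(x^2 + 2*x - 3) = x*(x - 2)*(x - 1)*(x + 2)*(x + 3)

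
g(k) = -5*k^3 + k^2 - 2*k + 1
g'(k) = -15*k^2 + 2*k - 2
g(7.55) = -2108.94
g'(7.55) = -841.94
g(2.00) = -39.00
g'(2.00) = -58.00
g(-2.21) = 64.27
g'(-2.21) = -79.68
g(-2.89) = 135.82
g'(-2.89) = -133.06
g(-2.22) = 65.07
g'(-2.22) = -80.37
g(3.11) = -145.95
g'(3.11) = -140.86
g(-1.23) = 14.28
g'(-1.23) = -27.15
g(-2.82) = 126.72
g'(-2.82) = -126.93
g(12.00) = -8519.00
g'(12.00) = -2138.00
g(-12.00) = 8809.00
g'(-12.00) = -2186.00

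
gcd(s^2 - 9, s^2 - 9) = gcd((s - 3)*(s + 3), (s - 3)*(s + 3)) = s^2 - 9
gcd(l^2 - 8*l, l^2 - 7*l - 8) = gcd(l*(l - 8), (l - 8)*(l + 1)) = l - 8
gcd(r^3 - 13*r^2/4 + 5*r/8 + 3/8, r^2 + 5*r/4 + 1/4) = r + 1/4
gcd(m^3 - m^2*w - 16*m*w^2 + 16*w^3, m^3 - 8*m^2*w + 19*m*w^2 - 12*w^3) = m^2 - 5*m*w + 4*w^2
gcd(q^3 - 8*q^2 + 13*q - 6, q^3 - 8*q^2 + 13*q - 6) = q^3 - 8*q^2 + 13*q - 6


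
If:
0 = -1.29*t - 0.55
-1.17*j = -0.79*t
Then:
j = -0.29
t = -0.43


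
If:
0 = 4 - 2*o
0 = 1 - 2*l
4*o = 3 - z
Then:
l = 1/2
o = 2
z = -5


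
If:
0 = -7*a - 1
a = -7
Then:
No Solution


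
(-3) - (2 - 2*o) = 2*o - 5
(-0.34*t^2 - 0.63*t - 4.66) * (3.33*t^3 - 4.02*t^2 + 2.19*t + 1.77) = -1.1322*t^5 - 0.7311*t^4 - 13.7298*t^3 + 16.7517*t^2 - 11.3205*t - 8.2482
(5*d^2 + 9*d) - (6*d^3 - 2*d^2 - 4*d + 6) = -6*d^3 + 7*d^2 + 13*d - 6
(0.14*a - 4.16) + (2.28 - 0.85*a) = -0.71*a - 1.88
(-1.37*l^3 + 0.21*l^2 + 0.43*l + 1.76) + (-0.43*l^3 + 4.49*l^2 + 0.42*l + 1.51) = -1.8*l^3 + 4.7*l^2 + 0.85*l + 3.27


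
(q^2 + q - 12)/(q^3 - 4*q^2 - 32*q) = (q - 3)/(q*(q - 8))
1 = 1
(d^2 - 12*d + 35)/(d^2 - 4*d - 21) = (d - 5)/(d + 3)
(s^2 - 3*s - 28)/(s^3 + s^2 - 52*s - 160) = (s - 7)/(s^2 - 3*s - 40)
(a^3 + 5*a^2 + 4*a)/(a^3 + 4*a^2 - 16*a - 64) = a*(a + 1)/(a^2 - 16)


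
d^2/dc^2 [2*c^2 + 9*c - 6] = 4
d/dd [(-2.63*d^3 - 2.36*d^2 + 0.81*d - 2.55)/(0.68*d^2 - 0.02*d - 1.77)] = (-1.7884*d^4 + 0.1052*d^3 + 13.4617*d^2 + 11.8224*d - 1.4847)/(0.4624*d^4 - 0.0272*d^3 - 2.4068*d^2 + 0.0708*d + 3.1329)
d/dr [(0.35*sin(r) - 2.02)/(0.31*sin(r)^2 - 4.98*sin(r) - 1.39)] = (-0.1085*sin(r)^2 + 1.2524*sin(r) - 10.5461)*cos(r)/(0.0961*sin(r)^4 - 3.0876*sin(r)^3 + 23.9386*sin(r)^2 + 13.8444*sin(r) + 1.9321)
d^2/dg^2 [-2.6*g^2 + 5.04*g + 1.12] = -5.20000000000000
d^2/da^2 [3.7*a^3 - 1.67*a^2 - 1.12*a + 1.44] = 22.2*a - 3.34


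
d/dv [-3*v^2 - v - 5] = -6*v - 1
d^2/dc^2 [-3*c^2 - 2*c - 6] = -6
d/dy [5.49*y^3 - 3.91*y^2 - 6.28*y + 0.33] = 16.47*y^2 - 7.82*y - 6.28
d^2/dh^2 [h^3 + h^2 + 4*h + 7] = 6*h + 2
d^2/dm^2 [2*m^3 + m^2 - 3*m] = 12*m + 2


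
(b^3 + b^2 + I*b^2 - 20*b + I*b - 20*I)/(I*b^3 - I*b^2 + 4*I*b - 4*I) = (-I*b^3 + b^2*(1 - I) + b*(1 + 20*I) - 20)/(b^3 - b^2 + 4*b - 4)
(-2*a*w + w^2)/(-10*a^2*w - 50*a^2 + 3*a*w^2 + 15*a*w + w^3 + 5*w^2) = w/(5*a*w + 25*a + w^2 + 5*w)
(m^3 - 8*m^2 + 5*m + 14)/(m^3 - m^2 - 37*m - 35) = (m - 2)/(m + 5)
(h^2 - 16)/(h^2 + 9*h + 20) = (h - 4)/(h + 5)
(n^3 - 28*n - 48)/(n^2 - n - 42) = (-n^3 + 28*n + 48)/(-n^2 + n + 42)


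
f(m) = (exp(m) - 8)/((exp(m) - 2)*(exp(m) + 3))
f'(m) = -(exp(m) - 8)*exp(m)/((exp(m) - 2)*(exp(m) + 3)^2) - (exp(m) - 8)*exp(m)/((exp(m) - 2)^2*(exp(m) + 3)) + exp(m)/((exp(m) - 2)*(exp(m) + 3))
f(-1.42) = 1.36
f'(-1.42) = 0.04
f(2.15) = 0.01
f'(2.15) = 0.10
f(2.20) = 0.01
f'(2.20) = 0.08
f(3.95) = 0.02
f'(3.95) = -0.01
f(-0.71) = 1.43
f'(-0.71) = 0.17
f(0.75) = -9.83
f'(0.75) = 185.40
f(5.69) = 0.00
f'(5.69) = -0.00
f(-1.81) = 1.35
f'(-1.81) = 0.02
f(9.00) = 0.00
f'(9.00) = 0.00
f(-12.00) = 1.33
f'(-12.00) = 0.00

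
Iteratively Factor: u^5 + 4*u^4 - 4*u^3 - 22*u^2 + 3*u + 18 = (u - 1)*(u^4 + 5*u^3 + u^2 - 21*u - 18) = (u - 1)*(u + 3)*(u^3 + 2*u^2 - 5*u - 6) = (u - 1)*(u + 3)^2*(u^2 - u - 2) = (u - 1)*(u + 1)*(u + 3)^2*(u - 2)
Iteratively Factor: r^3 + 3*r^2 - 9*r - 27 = (r + 3)*(r^2 - 9) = (r - 3)*(r + 3)*(r + 3)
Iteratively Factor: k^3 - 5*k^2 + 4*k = (k - 1)*(k^2 - 4*k) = (k - 4)*(k - 1)*(k)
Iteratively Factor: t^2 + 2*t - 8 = (t - 2)*(t + 4)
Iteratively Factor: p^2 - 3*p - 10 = (p - 5)*(p + 2)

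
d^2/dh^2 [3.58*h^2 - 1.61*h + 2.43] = 7.16000000000000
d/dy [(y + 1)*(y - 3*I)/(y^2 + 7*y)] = 3*(y^2*(2 + I) + 2*I*y + 7*I)/(y^2*(y^2 + 14*y + 49))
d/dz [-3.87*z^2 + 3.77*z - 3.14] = 3.77 - 7.74*z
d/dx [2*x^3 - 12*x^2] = 6*x*(x - 4)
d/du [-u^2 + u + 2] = 1 - 2*u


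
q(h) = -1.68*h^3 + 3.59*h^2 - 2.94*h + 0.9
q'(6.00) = -141.30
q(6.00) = -250.38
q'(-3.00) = -69.84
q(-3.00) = 87.39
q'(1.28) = -2.01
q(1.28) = -0.50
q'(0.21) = -1.65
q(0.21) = 0.43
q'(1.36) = -2.50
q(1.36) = -0.68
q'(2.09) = -9.95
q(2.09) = -4.90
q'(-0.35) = -6.07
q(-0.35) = 2.44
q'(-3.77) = -101.64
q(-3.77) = 153.03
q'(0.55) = -0.52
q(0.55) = 0.09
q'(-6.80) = -284.81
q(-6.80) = 715.14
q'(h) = -5.04*h^2 + 7.18*h - 2.94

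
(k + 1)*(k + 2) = k^2 + 3*k + 2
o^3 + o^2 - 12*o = o*(o - 3)*(o + 4)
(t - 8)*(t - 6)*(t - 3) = t^3 - 17*t^2 + 90*t - 144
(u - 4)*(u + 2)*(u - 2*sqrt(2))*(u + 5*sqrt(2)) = u^4 - 2*u^3 + 3*sqrt(2)*u^3 - 28*u^2 - 6*sqrt(2)*u^2 - 24*sqrt(2)*u + 40*u + 160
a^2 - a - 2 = (a - 2)*(a + 1)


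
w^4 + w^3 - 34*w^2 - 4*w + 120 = (w - 5)*(w - 2)*(w + 2)*(w + 6)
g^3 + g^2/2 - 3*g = g*(g - 3/2)*(g + 2)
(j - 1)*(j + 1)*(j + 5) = j^3 + 5*j^2 - j - 5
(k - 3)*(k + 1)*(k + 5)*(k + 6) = k^4 + 9*k^3 + 5*k^2 - 93*k - 90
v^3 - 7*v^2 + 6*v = v*(v - 6)*(v - 1)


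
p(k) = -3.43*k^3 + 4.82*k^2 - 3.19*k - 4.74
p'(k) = -10.29*k^2 + 9.64*k - 3.19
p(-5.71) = 809.19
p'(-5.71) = -393.73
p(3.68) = -122.14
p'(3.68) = -107.07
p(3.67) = -121.08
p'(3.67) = -106.41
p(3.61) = -114.81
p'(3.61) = -102.49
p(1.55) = -10.88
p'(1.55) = -12.97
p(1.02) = -6.62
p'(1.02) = -4.06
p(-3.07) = 149.73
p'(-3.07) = -129.77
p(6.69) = -837.36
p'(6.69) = -399.24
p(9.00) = -2143.50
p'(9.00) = -749.92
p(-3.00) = 140.82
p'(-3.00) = -124.72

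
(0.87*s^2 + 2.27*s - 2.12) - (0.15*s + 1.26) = 0.87*s^2 + 2.12*s - 3.38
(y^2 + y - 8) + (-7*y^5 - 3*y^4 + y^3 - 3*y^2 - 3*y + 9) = -7*y^5 - 3*y^4 + y^3 - 2*y^2 - 2*y + 1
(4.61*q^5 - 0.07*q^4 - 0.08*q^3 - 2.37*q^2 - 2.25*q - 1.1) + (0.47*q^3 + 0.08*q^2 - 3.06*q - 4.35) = 4.61*q^5 - 0.07*q^4 + 0.39*q^3 - 2.29*q^2 - 5.31*q - 5.45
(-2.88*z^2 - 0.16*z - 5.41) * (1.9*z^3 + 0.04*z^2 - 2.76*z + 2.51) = -5.472*z^5 - 0.4192*z^4 - 2.3366*z^3 - 7.0036*z^2 + 14.53*z - 13.5791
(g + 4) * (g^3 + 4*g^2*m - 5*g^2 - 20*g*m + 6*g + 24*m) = g^4 + 4*g^3*m - g^3 - 4*g^2*m - 14*g^2 - 56*g*m + 24*g + 96*m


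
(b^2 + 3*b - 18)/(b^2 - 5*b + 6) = (b + 6)/(b - 2)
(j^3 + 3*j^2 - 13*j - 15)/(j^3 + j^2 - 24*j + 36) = (j^2 + 6*j + 5)/(j^2 + 4*j - 12)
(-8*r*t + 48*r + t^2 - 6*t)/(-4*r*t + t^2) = (8*r*t - 48*r - t^2 + 6*t)/(t*(4*r - t))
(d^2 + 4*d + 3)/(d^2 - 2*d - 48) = (d^2 + 4*d + 3)/(d^2 - 2*d - 48)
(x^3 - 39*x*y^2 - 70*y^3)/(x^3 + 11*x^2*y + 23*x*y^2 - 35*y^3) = (x^2 - 5*x*y - 14*y^2)/(x^2 + 6*x*y - 7*y^2)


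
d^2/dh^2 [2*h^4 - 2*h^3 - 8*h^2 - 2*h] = 24*h^2 - 12*h - 16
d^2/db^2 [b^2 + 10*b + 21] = 2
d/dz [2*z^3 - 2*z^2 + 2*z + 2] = 6*z^2 - 4*z + 2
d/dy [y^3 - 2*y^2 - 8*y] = 3*y^2 - 4*y - 8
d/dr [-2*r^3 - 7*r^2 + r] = -6*r^2 - 14*r + 1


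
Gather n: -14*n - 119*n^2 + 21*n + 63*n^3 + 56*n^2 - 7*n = 63*n^3 - 63*n^2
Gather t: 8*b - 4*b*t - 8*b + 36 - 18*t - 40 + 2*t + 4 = t*(-4*b - 16)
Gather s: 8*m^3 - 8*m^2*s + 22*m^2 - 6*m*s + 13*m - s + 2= 8*m^3 + 22*m^2 + 13*m + s*(-8*m^2 - 6*m - 1) + 2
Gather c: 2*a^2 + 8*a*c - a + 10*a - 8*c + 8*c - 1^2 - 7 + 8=2*a^2 + 8*a*c + 9*a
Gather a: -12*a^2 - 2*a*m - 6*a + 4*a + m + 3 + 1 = -12*a^2 + a*(-2*m - 2) + m + 4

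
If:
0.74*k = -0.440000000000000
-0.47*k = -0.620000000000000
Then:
No Solution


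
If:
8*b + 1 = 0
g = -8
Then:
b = -1/8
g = -8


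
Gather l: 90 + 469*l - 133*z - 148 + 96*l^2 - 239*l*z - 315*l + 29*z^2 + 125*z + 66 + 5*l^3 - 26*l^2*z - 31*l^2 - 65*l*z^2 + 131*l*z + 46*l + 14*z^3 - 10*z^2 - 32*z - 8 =5*l^3 + l^2*(65 - 26*z) + l*(-65*z^2 - 108*z + 200) + 14*z^3 + 19*z^2 - 40*z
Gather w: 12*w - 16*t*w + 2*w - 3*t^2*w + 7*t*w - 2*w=w*(-3*t^2 - 9*t + 12)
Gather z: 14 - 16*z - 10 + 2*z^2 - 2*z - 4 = 2*z^2 - 18*z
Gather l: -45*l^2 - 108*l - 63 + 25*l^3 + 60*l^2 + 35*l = 25*l^3 + 15*l^2 - 73*l - 63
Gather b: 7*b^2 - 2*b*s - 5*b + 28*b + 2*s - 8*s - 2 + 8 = 7*b^2 + b*(23 - 2*s) - 6*s + 6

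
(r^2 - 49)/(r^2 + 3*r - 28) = (r - 7)/(r - 4)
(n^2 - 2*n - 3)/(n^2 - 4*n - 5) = (n - 3)/(n - 5)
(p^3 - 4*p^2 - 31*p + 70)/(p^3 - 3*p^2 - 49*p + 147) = (p^2 + 3*p - 10)/(p^2 + 4*p - 21)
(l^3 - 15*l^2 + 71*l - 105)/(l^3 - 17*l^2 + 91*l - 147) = (l - 5)/(l - 7)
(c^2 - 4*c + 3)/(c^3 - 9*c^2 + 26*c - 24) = (c - 1)/(c^2 - 6*c + 8)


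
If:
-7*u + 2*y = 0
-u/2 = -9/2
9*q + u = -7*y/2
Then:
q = -53/4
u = 9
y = 63/2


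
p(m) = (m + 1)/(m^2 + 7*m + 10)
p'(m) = (-2*m - 7)*(m + 1)/(m^2 + 7*m + 10)^2 + 1/(m^2 + 7*m + 10)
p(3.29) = 0.10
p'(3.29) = -0.01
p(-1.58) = -0.40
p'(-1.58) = 1.78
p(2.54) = 0.10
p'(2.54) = -0.01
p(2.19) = 0.11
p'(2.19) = -0.01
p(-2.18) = 2.32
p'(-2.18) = 10.12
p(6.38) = 0.08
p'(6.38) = -0.01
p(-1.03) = -0.01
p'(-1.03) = 0.27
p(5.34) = 0.08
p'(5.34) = -0.01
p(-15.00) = -0.11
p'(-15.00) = -0.01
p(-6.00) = -1.25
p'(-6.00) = -1.31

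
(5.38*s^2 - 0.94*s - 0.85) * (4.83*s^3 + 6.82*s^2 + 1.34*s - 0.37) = 25.9854*s^5 + 32.1514*s^4 - 3.3071*s^3 - 9.0472*s^2 - 0.7912*s + 0.3145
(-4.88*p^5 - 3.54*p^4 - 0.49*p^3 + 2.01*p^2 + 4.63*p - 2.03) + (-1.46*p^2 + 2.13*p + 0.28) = -4.88*p^5 - 3.54*p^4 - 0.49*p^3 + 0.55*p^2 + 6.76*p - 1.75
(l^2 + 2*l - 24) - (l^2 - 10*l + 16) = 12*l - 40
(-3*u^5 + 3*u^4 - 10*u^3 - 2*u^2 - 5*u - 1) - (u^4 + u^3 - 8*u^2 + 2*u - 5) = -3*u^5 + 2*u^4 - 11*u^3 + 6*u^2 - 7*u + 4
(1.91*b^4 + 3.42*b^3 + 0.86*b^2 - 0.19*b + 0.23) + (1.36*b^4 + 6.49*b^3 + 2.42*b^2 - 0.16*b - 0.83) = 3.27*b^4 + 9.91*b^3 + 3.28*b^2 - 0.35*b - 0.6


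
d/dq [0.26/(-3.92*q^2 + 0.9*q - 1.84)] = (2.0384*q - 0.234)/(3.92*q^2 - 0.9*q + 1.84)^2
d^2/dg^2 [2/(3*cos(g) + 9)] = 2*(sin(g)^2 + 3*cos(g) + 1)/(3*(cos(g) + 3)^3)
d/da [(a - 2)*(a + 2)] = 2*a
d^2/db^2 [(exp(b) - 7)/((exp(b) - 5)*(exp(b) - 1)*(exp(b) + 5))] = (4*exp(6*b) - 66*exp(5*b) + 178*exp(4*b) - 28*exp(3*b) + 1200*exp(2*b) - 4450*exp(b) - 3750)*exp(b)/(exp(9*b) - 3*exp(8*b) - 72*exp(7*b) + 224*exp(6*b) + 1650*exp(5*b) - 5550*exp(4*b) - 10000*exp(3*b) + 45000*exp(2*b) - 46875*exp(b) + 15625)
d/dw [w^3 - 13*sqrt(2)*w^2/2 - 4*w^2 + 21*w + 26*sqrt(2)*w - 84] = 3*w^2 - 13*sqrt(2)*w - 8*w + 21 + 26*sqrt(2)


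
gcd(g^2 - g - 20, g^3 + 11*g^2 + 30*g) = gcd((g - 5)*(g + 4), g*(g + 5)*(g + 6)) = 1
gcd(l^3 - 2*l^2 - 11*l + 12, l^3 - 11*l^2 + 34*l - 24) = l^2 - 5*l + 4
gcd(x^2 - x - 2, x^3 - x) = x + 1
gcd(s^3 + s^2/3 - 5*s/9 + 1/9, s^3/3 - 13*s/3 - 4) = s + 1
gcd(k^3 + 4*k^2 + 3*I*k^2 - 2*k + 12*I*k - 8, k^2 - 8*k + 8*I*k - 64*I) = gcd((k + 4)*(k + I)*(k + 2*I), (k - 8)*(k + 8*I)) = 1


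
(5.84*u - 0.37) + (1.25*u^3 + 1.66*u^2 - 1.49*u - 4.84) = 1.25*u^3 + 1.66*u^2 + 4.35*u - 5.21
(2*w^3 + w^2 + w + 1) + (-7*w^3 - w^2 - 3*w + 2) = -5*w^3 - 2*w + 3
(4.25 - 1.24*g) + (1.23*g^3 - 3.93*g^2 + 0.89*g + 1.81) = 1.23*g^3 - 3.93*g^2 - 0.35*g + 6.06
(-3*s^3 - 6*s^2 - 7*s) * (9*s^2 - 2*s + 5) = -27*s^5 - 48*s^4 - 66*s^3 - 16*s^2 - 35*s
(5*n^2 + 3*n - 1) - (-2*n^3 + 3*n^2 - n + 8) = 2*n^3 + 2*n^2 + 4*n - 9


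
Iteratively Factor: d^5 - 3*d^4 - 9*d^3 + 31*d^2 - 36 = (d - 2)*(d^4 - d^3 - 11*d^2 + 9*d + 18) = (d - 2)*(d + 1)*(d^3 - 2*d^2 - 9*d + 18) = (d - 2)^2*(d + 1)*(d^2 - 9) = (d - 2)^2*(d + 1)*(d + 3)*(d - 3)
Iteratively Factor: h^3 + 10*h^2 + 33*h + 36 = (h + 3)*(h^2 + 7*h + 12) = (h + 3)*(h + 4)*(h + 3)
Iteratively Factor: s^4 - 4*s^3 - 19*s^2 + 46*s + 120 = (s - 4)*(s^3 - 19*s - 30) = (s - 5)*(s - 4)*(s^2 + 5*s + 6) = (s - 5)*(s - 4)*(s + 2)*(s + 3)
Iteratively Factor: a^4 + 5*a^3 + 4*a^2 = (a)*(a^3 + 5*a^2 + 4*a) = a*(a + 4)*(a^2 + a) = a*(a + 1)*(a + 4)*(a)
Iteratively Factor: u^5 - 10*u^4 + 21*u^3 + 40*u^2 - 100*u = (u - 2)*(u^4 - 8*u^3 + 5*u^2 + 50*u) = (u - 5)*(u - 2)*(u^3 - 3*u^2 - 10*u) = (u - 5)^2*(u - 2)*(u^2 + 2*u) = (u - 5)^2*(u - 2)*(u + 2)*(u)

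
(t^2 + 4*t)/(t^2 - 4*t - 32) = t/(t - 8)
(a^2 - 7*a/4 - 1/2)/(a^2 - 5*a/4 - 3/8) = 2*(a - 2)/(2*a - 3)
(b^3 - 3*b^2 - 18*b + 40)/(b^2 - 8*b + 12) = (b^2 - b - 20)/(b - 6)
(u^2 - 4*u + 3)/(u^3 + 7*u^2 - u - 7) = (u - 3)/(u^2 + 8*u + 7)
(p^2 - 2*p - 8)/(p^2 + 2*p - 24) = (p + 2)/(p + 6)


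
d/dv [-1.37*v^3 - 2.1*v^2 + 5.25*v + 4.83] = -4.11*v^2 - 4.2*v + 5.25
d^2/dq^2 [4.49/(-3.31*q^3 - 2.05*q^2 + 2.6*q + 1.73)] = ((89.1714*q + 18.409)*(3.31*q^3 + 2.05*q^2 - 2.6*q - 1.73) - 4.49*(9.93*q^2 + 4.1*q - 2.6)*(19.86*q^2 + 8.2*q - 5.2))/(3.31*q^3 + 2.05*q^2 - 2.6*q - 1.73)^3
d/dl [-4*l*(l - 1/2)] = 2 - 8*l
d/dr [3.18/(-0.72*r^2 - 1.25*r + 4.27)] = (4.5792*r + 3.975)/(0.72*r^2 + 1.25*r - 4.27)^2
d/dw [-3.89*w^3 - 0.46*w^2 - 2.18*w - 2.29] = -11.67*w^2 - 0.92*w - 2.18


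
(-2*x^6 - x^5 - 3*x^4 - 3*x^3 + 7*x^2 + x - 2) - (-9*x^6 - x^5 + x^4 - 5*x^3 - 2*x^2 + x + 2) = 7*x^6 - 4*x^4 + 2*x^3 + 9*x^2 - 4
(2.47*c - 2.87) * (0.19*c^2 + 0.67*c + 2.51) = 0.4693*c^3 + 1.1096*c^2 + 4.2768*c - 7.2037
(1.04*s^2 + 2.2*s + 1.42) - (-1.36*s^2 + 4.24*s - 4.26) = 2.4*s^2 - 2.04*s + 5.68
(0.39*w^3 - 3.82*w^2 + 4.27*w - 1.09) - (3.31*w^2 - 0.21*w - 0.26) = 0.39*w^3 - 7.13*w^2 + 4.48*w - 0.83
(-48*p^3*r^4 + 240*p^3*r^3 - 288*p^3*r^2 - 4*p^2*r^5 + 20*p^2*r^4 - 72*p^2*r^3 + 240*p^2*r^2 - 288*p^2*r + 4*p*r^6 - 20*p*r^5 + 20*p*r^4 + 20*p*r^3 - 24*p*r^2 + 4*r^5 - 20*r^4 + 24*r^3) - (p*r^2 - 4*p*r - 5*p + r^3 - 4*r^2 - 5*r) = -48*p^3*r^4 + 240*p^3*r^3 - 288*p^3*r^2 - 4*p^2*r^5 + 20*p^2*r^4 - 72*p^2*r^3 + 240*p^2*r^2 - 288*p^2*r + 4*p*r^6 - 20*p*r^5 + 20*p*r^4 + 20*p*r^3 - 25*p*r^2 + 4*p*r + 5*p + 4*r^5 - 20*r^4 + 23*r^3 + 4*r^2 + 5*r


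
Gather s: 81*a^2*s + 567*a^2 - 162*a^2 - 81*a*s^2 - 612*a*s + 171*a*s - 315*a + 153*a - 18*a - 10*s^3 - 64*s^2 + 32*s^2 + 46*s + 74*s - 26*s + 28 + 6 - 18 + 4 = 405*a^2 - 180*a - 10*s^3 + s^2*(-81*a - 32) + s*(81*a^2 - 441*a + 94) + 20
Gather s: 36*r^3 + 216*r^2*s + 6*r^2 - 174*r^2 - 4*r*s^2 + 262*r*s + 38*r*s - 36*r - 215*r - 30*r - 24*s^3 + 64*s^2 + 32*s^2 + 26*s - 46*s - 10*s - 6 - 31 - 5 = 36*r^3 - 168*r^2 - 281*r - 24*s^3 + s^2*(96 - 4*r) + s*(216*r^2 + 300*r - 30) - 42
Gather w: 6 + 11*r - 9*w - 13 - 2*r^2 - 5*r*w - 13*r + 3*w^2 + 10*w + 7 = -2*r^2 - 2*r + 3*w^2 + w*(1 - 5*r)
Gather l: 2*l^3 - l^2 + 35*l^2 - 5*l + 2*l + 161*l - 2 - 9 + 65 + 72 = 2*l^3 + 34*l^2 + 158*l + 126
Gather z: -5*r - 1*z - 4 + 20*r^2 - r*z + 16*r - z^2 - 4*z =20*r^2 + 11*r - z^2 + z*(-r - 5) - 4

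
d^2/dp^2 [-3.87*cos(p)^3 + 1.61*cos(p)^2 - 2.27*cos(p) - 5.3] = 5.1725*cos(p) - 3.22*cos(2*p) + 8.7075*cos(3*p)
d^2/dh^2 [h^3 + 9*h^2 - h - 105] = 6*h + 18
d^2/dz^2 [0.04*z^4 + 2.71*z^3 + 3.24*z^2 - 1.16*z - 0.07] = 0.48*z^2 + 16.26*z + 6.48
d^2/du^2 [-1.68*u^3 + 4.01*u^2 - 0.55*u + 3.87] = 8.02 - 10.08*u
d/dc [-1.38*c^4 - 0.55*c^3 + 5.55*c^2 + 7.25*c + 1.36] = -5.52*c^3 - 1.65*c^2 + 11.1*c + 7.25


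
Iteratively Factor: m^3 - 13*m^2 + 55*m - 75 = (m - 3)*(m^2 - 10*m + 25) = (m - 5)*(m - 3)*(m - 5)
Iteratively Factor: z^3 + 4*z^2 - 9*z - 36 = (z + 4)*(z^2 - 9) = (z + 3)*(z + 4)*(z - 3)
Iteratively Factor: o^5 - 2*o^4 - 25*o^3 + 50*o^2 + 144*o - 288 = (o + 3)*(o^4 - 5*o^3 - 10*o^2 + 80*o - 96) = (o + 3)*(o + 4)*(o^3 - 9*o^2 + 26*o - 24) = (o - 4)*(o + 3)*(o + 4)*(o^2 - 5*o + 6) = (o - 4)*(o - 2)*(o + 3)*(o + 4)*(o - 3)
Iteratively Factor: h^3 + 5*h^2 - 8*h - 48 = (h + 4)*(h^2 + h - 12) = (h - 3)*(h + 4)*(h + 4)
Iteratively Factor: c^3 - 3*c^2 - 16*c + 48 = (c + 4)*(c^2 - 7*c + 12) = (c - 4)*(c + 4)*(c - 3)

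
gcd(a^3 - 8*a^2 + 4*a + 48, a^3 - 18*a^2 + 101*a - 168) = 1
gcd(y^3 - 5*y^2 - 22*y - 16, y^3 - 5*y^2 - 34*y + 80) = y - 8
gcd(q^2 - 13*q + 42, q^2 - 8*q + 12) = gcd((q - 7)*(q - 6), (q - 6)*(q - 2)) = q - 6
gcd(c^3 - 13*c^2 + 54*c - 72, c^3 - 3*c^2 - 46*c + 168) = c^2 - 10*c + 24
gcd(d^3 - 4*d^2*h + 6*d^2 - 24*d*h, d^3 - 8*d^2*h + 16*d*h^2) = d^2 - 4*d*h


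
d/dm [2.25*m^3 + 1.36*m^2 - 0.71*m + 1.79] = 6.75*m^2 + 2.72*m - 0.71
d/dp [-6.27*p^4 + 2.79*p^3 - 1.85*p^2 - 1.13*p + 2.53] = -25.08*p^3 + 8.37*p^2 - 3.7*p - 1.13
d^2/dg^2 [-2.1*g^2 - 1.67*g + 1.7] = -4.20000000000000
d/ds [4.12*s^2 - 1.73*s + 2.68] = 8.24*s - 1.73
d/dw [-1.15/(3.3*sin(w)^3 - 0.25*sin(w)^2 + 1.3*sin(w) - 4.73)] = (11.385*sin(w)^2 - 0.575*sin(w) + 1.495)*cos(w)/(3.3*sin(w)^3 - 0.25*sin(w)^2 + 1.3*sin(w) - 4.73)^2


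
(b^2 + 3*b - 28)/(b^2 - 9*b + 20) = (b + 7)/(b - 5)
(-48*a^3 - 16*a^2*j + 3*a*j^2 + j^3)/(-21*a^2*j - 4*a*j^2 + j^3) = (16*a^2 - j^2)/(j*(7*a - j))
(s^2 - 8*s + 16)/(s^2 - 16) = (s - 4)/(s + 4)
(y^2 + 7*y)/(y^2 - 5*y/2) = 2*(y + 7)/(2*y - 5)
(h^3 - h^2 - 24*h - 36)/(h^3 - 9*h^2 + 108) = (h + 2)/(h - 6)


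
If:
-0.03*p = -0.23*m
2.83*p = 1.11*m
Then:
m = 0.00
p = 0.00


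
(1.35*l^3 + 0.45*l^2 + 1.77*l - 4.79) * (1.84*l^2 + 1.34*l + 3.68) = 2.484*l^5 + 2.637*l^4 + 8.8278*l^3 - 4.7858*l^2 + 0.0949999999999998*l - 17.6272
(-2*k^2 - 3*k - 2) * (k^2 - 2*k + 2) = -2*k^4 + k^3 - 2*k - 4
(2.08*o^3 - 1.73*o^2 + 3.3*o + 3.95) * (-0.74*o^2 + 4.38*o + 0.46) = -1.5392*o^5 + 10.3906*o^4 - 9.0626*o^3 + 10.7352*o^2 + 18.819*o + 1.817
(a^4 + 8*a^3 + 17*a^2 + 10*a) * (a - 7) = a^5 + a^4 - 39*a^3 - 109*a^2 - 70*a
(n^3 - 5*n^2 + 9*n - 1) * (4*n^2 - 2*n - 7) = 4*n^5 - 22*n^4 + 39*n^3 + 13*n^2 - 61*n + 7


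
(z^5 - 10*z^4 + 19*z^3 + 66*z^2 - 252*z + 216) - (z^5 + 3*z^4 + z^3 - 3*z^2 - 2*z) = -13*z^4 + 18*z^3 + 69*z^2 - 250*z + 216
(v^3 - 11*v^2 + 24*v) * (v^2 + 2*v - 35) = v^5 - 9*v^4 - 33*v^3 + 433*v^2 - 840*v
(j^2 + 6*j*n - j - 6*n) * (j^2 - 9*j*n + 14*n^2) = j^4 - 3*j^3*n - j^3 - 40*j^2*n^2 + 3*j^2*n + 84*j*n^3 + 40*j*n^2 - 84*n^3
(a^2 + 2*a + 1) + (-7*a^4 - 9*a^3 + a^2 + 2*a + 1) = -7*a^4 - 9*a^3 + 2*a^2 + 4*a + 2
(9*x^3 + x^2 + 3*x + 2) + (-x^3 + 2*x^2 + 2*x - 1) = 8*x^3 + 3*x^2 + 5*x + 1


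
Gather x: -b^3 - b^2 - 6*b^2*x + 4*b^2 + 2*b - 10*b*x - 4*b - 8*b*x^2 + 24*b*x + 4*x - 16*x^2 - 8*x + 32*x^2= -b^3 + 3*b^2 - 2*b + x^2*(16 - 8*b) + x*(-6*b^2 + 14*b - 4)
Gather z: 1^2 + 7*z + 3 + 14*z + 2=21*z + 6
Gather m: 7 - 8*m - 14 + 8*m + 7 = 0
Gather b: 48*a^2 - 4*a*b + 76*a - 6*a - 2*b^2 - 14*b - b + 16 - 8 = 48*a^2 + 70*a - 2*b^2 + b*(-4*a - 15) + 8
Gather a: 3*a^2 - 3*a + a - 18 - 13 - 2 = 3*a^2 - 2*a - 33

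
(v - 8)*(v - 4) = v^2 - 12*v + 32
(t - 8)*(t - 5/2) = t^2 - 21*t/2 + 20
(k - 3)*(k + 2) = k^2 - k - 6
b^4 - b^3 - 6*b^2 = b^2*(b - 3)*(b + 2)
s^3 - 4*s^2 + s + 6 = (s - 3)*(s - 2)*(s + 1)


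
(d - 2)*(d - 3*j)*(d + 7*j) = d^3 + 4*d^2*j - 2*d^2 - 21*d*j^2 - 8*d*j + 42*j^2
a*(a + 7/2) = a^2 + 7*a/2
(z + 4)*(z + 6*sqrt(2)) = z^2 + 4*z + 6*sqrt(2)*z + 24*sqrt(2)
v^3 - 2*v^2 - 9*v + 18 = (v - 3)*(v - 2)*(v + 3)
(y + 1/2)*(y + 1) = y^2 + 3*y/2 + 1/2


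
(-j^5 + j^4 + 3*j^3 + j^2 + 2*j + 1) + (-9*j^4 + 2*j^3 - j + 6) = -j^5 - 8*j^4 + 5*j^3 + j^2 + j + 7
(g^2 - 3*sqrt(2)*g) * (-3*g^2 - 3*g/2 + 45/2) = -3*g^4 - 3*g^3/2 + 9*sqrt(2)*g^3 + 9*sqrt(2)*g^2/2 + 45*g^2/2 - 135*sqrt(2)*g/2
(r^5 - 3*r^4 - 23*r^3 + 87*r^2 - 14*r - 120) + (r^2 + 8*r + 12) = r^5 - 3*r^4 - 23*r^3 + 88*r^2 - 6*r - 108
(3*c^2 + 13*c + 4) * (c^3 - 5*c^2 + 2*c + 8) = 3*c^5 - 2*c^4 - 55*c^3 + 30*c^2 + 112*c + 32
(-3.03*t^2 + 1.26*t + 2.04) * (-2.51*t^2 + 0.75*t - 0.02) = 7.6053*t^4 - 5.4351*t^3 - 4.1148*t^2 + 1.5048*t - 0.0408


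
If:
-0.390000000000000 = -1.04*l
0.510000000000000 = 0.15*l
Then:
No Solution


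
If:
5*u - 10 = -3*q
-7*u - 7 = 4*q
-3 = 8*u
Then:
No Solution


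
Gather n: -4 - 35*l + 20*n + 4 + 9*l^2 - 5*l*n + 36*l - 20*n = 9*l^2 - 5*l*n + l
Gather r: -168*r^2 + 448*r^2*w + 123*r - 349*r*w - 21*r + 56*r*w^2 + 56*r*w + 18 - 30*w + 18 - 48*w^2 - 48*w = r^2*(448*w - 168) + r*(56*w^2 - 293*w + 102) - 48*w^2 - 78*w + 36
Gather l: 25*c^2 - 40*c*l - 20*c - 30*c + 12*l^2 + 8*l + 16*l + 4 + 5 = 25*c^2 - 50*c + 12*l^2 + l*(24 - 40*c) + 9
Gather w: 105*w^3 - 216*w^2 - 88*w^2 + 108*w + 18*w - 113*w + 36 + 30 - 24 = 105*w^3 - 304*w^2 + 13*w + 42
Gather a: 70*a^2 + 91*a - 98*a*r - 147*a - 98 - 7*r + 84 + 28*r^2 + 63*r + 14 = 70*a^2 + a*(-98*r - 56) + 28*r^2 + 56*r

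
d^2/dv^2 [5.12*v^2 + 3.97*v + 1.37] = 10.2400000000000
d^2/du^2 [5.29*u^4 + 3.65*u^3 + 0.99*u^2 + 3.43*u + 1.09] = 63.48*u^2 + 21.9*u + 1.98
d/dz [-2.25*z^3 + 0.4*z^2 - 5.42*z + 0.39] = -6.75*z^2 + 0.8*z - 5.42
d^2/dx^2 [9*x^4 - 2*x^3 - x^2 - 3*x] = 108*x^2 - 12*x - 2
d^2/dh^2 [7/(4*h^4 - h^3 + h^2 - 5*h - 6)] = 14*((-24*h^2 + 3*h - 1)*(-4*h^4 + h^3 - h^2 + 5*h + 6) - (16*h^3 - 3*h^2 + 2*h - 5)^2)/(-4*h^4 + h^3 - h^2 + 5*h + 6)^3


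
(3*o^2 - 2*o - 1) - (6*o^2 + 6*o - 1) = -3*o^2 - 8*o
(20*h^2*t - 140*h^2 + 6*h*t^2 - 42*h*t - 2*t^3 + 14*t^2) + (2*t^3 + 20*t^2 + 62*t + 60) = 20*h^2*t - 140*h^2 + 6*h*t^2 - 42*h*t + 34*t^2 + 62*t + 60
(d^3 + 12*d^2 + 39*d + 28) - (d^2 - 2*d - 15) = d^3 + 11*d^2 + 41*d + 43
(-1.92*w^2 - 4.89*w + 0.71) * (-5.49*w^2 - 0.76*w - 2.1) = 10.5408*w^4 + 28.3053*w^3 + 3.8505*w^2 + 9.7294*w - 1.491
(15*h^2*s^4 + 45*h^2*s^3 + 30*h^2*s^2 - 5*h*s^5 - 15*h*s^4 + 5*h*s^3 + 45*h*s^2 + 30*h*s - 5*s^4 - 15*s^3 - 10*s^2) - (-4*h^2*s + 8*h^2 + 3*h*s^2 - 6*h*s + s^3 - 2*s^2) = 15*h^2*s^4 + 45*h^2*s^3 + 30*h^2*s^2 + 4*h^2*s - 8*h^2 - 5*h*s^5 - 15*h*s^4 + 5*h*s^3 + 42*h*s^2 + 36*h*s - 5*s^4 - 16*s^3 - 8*s^2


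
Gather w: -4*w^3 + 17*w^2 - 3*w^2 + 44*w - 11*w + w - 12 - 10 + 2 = -4*w^3 + 14*w^2 + 34*w - 20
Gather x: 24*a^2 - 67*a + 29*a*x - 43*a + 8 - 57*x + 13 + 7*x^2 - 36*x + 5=24*a^2 - 110*a + 7*x^2 + x*(29*a - 93) + 26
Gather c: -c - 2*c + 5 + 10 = 15 - 3*c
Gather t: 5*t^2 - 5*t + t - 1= 5*t^2 - 4*t - 1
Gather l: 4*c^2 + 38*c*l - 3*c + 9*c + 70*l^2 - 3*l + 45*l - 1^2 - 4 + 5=4*c^2 + 6*c + 70*l^2 + l*(38*c + 42)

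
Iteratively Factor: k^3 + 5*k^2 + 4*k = (k)*(k^2 + 5*k + 4) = k*(k + 1)*(k + 4)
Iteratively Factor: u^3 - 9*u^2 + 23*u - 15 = (u - 3)*(u^2 - 6*u + 5) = (u - 3)*(u - 1)*(u - 5)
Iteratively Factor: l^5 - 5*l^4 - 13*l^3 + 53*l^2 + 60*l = (l - 5)*(l^4 - 13*l^2 - 12*l) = (l - 5)*(l - 4)*(l^3 + 4*l^2 + 3*l) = l*(l - 5)*(l - 4)*(l^2 + 4*l + 3) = l*(l - 5)*(l - 4)*(l + 3)*(l + 1)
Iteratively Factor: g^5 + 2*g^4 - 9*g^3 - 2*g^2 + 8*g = (g - 1)*(g^4 + 3*g^3 - 6*g^2 - 8*g) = (g - 1)*(g + 4)*(g^3 - g^2 - 2*g) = (g - 1)*(g + 1)*(g + 4)*(g^2 - 2*g) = (g - 2)*(g - 1)*(g + 1)*(g + 4)*(g)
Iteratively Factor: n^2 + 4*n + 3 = (n + 1)*(n + 3)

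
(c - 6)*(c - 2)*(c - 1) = c^3 - 9*c^2 + 20*c - 12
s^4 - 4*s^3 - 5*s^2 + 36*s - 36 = (s - 3)*(s - 2)^2*(s + 3)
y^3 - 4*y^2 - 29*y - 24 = (y - 8)*(y + 1)*(y + 3)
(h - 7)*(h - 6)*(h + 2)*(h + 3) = h^4 - 8*h^3 - 17*h^2 + 132*h + 252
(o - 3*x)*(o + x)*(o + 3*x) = o^3 + o^2*x - 9*o*x^2 - 9*x^3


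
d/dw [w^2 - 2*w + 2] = 2*w - 2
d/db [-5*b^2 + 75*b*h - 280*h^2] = -10*b + 75*h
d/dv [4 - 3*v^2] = -6*v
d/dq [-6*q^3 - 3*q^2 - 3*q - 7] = -18*q^2 - 6*q - 3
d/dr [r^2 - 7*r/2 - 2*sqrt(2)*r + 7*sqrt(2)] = 2*r - 7/2 - 2*sqrt(2)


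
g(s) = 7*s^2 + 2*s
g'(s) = 14*s + 2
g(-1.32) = 9.56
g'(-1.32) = -16.48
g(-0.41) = 0.36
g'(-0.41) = -3.74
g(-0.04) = -0.07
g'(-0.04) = 1.44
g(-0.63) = 1.52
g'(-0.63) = -6.82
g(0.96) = 8.37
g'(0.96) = 15.44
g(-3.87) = 97.10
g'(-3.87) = -52.18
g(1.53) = 19.45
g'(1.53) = 23.42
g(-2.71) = 45.99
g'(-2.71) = -35.94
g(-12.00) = 984.00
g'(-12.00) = -166.00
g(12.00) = 1032.00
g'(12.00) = 170.00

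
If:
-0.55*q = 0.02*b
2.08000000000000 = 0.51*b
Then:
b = 4.08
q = -0.15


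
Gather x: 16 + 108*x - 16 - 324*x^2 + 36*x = -324*x^2 + 144*x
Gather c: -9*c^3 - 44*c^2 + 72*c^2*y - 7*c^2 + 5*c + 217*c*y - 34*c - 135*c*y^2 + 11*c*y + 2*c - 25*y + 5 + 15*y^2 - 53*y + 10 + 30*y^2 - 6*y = -9*c^3 + c^2*(72*y - 51) + c*(-135*y^2 + 228*y - 27) + 45*y^2 - 84*y + 15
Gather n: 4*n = 4*n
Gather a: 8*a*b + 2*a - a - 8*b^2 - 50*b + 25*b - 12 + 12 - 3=a*(8*b + 1) - 8*b^2 - 25*b - 3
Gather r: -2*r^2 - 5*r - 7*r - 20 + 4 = -2*r^2 - 12*r - 16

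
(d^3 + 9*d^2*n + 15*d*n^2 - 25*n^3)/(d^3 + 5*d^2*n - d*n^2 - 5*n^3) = (d + 5*n)/(d + n)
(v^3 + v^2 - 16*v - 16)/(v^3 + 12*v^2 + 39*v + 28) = (v - 4)/(v + 7)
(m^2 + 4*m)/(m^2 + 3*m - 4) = m/(m - 1)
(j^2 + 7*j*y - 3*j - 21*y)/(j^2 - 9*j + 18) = (j + 7*y)/(j - 6)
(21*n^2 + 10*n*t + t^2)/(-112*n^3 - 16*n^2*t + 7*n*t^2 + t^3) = (3*n + t)/(-16*n^2 + t^2)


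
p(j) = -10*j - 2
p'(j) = -10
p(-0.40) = 2.00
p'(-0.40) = -10.00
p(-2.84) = 26.40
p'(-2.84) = -10.00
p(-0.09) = -1.10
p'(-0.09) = -10.00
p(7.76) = -79.60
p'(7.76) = -10.00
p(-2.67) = 24.70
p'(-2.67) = -10.00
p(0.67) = -8.70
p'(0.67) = -10.00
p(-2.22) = 20.20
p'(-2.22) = -10.00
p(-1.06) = 8.60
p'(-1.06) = -10.00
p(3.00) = -32.00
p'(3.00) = -10.00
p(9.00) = -92.00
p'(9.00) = -10.00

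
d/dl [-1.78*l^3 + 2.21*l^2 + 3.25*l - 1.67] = -5.34*l^2 + 4.42*l + 3.25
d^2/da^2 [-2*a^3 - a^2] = -12*a - 2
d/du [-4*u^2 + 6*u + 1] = 6 - 8*u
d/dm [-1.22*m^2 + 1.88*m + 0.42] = 1.88 - 2.44*m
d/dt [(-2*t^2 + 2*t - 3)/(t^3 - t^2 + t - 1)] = (2*(1 - 2*t)*(t^3 - t^2 + t - 1) + (2*t^2 - 2*t + 3)*(3*t^2 - 2*t + 1))/(t^3 - t^2 + t - 1)^2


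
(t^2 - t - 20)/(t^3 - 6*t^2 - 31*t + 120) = (t^2 - t - 20)/(t^3 - 6*t^2 - 31*t + 120)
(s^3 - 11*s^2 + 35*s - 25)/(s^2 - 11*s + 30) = (s^2 - 6*s + 5)/(s - 6)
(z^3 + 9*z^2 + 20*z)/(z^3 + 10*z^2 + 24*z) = (z + 5)/(z + 6)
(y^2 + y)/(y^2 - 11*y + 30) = y*(y + 1)/(y^2 - 11*y + 30)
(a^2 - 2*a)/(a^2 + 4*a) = (a - 2)/(a + 4)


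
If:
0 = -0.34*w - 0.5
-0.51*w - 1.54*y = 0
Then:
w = -1.47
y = 0.49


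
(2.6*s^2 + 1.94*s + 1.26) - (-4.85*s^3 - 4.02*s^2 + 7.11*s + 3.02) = 4.85*s^3 + 6.62*s^2 - 5.17*s - 1.76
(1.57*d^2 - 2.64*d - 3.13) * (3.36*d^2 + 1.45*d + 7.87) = 5.2752*d^4 - 6.5939*d^3 - 1.9889*d^2 - 25.3153*d - 24.6331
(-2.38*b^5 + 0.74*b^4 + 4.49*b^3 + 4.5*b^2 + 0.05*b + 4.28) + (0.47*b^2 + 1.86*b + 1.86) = -2.38*b^5 + 0.74*b^4 + 4.49*b^3 + 4.97*b^2 + 1.91*b + 6.14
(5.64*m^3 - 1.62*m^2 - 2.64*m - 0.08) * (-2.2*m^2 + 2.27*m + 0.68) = -12.408*m^5 + 16.3668*m^4 + 5.9658*m^3 - 6.9184*m^2 - 1.9768*m - 0.0544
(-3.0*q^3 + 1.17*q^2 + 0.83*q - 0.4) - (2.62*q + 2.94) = -3.0*q^3 + 1.17*q^2 - 1.79*q - 3.34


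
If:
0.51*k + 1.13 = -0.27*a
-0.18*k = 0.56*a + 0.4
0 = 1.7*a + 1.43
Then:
No Solution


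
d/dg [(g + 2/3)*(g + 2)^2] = (g + 2)*(9*g + 10)/3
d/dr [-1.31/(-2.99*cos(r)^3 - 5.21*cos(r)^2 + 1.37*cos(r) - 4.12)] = (11.7507*cos(r)^2 + 13.6502*cos(r) - 1.7947)*sin(r)/(2.99*cos(r)^3 + 5.21*cos(r)^2 - 1.37*cos(r) + 4.12)^2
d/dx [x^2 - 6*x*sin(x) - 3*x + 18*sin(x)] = -6*x*cos(x) + 2*x - 6*sin(x) + 18*cos(x) - 3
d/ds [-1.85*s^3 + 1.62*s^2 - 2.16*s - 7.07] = -5.55*s^2 + 3.24*s - 2.16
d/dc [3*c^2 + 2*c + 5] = 6*c + 2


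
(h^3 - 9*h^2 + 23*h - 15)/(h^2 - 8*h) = (h^3 - 9*h^2 + 23*h - 15)/(h*(h - 8))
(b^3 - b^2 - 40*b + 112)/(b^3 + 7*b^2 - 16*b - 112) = (b - 4)/(b + 4)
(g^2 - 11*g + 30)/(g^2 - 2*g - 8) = (-g^2 + 11*g - 30)/(-g^2 + 2*g + 8)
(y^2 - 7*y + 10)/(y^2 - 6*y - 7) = (-y^2 + 7*y - 10)/(-y^2 + 6*y + 7)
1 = 1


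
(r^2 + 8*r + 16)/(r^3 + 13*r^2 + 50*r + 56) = (r + 4)/(r^2 + 9*r + 14)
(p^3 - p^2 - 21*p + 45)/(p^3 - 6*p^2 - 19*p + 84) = (p^2 + 2*p - 15)/(p^2 - 3*p - 28)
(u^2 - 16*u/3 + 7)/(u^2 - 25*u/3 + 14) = (u - 3)/(u - 6)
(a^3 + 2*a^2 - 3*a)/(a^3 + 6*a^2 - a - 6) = a*(a + 3)/(a^2 + 7*a + 6)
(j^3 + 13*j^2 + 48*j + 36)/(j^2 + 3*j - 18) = (j^2 + 7*j + 6)/(j - 3)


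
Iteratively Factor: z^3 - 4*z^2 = (z)*(z^2 - 4*z) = z*(z - 4)*(z)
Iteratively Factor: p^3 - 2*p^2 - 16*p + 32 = (p - 2)*(p^2 - 16) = (p - 2)*(p + 4)*(p - 4)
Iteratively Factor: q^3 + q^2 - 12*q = (q + 4)*(q^2 - 3*q) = (q - 3)*(q + 4)*(q)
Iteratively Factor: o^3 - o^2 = (o - 1)*(o^2) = o*(o - 1)*(o)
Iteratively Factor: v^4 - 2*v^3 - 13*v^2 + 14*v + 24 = (v - 4)*(v^3 + 2*v^2 - 5*v - 6) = (v - 4)*(v - 2)*(v^2 + 4*v + 3) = (v - 4)*(v - 2)*(v + 3)*(v + 1)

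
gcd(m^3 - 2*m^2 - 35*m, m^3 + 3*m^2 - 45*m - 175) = m^2 - 2*m - 35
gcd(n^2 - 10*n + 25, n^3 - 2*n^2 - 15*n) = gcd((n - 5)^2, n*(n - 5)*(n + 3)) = n - 5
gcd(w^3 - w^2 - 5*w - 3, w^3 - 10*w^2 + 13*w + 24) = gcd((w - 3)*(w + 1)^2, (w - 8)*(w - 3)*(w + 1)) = w^2 - 2*w - 3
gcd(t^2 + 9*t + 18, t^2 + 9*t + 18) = t^2 + 9*t + 18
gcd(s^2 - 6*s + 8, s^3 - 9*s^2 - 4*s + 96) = s - 4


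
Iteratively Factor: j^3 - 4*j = (j + 2)*(j^2 - 2*j) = (j - 2)*(j + 2)*(j)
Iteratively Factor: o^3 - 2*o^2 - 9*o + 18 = (o + 3)*(o^2 - 5*o + 6) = (o - 2)*(o + 3)*(o - 3)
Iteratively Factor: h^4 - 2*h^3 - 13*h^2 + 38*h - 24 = (h - 3)*(h^3 + h^2 - 10*h + 8) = (h - 3)*(h - 1)*(h^2 + 2*h - 8) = (h - 3)*(h - 1)*(h + 4)*(h - 2)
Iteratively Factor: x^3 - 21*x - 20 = (x + 4)*(x^2 - 4*x - 5) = (x - 5)*(x + 4)*(x + 1)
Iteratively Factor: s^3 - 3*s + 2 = (s - 1)*(s^2 + s - 2) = (s - 1)^2*(s + 2)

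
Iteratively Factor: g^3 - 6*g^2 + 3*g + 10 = (g - 5)*(g^2 - g - 2) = (g - 5)*(g + 1)*(g - 2)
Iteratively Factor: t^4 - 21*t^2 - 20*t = (t + 1)*(t^3 - t^2 - 20*t) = (t + 1)*(t + 4)*(t^2 - 5*t) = (t - 5)*(t + 1)*(t + 4)*(t)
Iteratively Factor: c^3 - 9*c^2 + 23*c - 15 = (c - 1)*(c^2 - 8*c + 15) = (c - 5)*(c - 1)*(c - 3)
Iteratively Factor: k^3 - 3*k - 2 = (k - 2)*(k^2 + 2*k + 1) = (k - 2)*(k + 1)*(k + 1)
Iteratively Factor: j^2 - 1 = (j + 1)*(j - 1)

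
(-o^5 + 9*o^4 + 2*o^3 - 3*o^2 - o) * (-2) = 2*o^5 - 18*o^4 - 4*o^3 + 6*o^2 + 2*o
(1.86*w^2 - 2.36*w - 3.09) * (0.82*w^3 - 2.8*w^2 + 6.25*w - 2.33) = 1.5252*w^5 - 7.1432*w^4 + 15.6992*w^3 - 10.4318*w^2 - 13.8137*w + 7.1997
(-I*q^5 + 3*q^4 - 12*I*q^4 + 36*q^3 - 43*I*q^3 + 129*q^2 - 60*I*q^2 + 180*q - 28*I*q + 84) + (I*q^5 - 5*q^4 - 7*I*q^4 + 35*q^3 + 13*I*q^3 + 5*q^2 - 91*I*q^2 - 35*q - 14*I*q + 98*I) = -2*q^4 - 19*I*q^4 + 71*q^3 - 30*I*q^3 + 134*q^2 - 151*I*q^2 + 145*q - 42*I*q + 84 + 98*I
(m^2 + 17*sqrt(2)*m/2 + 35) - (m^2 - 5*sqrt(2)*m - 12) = 27*sqrt(2)*m/2 + 47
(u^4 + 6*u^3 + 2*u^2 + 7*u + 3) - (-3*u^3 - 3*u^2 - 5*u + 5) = u^4 + 9*u^3 + 5*u^2 + 12*u - 2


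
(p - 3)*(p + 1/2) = p^2 - 5*p/2 - 3/2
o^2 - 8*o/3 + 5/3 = (o - 5/3)*(o - 1)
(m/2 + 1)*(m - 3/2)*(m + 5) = m^3/2 + 11*m^2/4 - m/4 - 15/2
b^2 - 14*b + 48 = (b - 8)*(b - 6)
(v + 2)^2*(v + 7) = v^3 + 11*v^2 + 32*v + 28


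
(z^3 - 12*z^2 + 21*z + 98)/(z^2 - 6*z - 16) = (z^2 - 14*z + 49)/(z - 8)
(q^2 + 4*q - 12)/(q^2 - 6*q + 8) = (q + 6)/(q - 4)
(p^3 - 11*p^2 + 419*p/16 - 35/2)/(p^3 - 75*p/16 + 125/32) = 2*(4*p^2 - 39*p + 56)/(8*p^2 + 10*p - 25)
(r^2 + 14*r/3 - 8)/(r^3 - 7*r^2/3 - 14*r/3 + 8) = (r + 6)/(r^2 - r - 6)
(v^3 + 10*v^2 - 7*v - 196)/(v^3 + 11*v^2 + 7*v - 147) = (v - 4)/(v - 3)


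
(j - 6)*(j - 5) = j^2 - 11*j + 30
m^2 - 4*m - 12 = (m - 6)*(m + 2)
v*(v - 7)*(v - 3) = v^3 - 10*v^2 + 21*v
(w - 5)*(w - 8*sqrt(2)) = w^2 - 8*sqrt(2)*w - 5*w + 40*sqrt(2)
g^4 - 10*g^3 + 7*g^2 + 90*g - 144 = (g - 8)*(g - 3)*(g - 2)*(g + 3)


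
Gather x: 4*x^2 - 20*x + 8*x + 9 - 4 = 4*x^2 - 12*x + 5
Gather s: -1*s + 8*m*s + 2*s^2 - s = 2*s^2 + s*(8*m - 2)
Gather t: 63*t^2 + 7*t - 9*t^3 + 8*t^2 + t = -9*t^3 + 71*t^2 + 8*t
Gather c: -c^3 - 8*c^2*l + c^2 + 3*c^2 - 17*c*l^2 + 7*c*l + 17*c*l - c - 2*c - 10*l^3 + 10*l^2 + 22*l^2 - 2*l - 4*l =-c^3 + c^2*(4 - 8*l) + c*(-17*l^2 + 24*l - 3) - 10*l^3 + 32*l^2 - 6*l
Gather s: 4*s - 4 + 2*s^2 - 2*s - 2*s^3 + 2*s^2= -2*s^3 + 4*s^2 + 2*s - 4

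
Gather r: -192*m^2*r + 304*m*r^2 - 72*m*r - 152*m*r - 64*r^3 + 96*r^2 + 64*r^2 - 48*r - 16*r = -64*r^3 + r^2*(304*m + 160) + r*(-192*m^2 - 224*m - 64)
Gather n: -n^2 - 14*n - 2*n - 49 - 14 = -n^2 - 16*n - 63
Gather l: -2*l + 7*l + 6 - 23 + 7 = 5*l - 10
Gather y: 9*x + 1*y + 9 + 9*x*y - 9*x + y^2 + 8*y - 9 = y^2 + y*(9*x + 9)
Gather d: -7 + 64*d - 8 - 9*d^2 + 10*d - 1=-9*d^2 + 74*d - 16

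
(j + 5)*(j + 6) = j^2 + 11*j + 30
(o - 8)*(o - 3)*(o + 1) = o^3 - 10*o^2 + 13*o + 24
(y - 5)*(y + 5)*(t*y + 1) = t*y^3 - 25*t*y + y^2 - 25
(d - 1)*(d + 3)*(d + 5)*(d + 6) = d^4 + 13*d^3 + 49*d^2 + 27*d - 90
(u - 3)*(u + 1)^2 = u^3 - u^2 - 5*u - 3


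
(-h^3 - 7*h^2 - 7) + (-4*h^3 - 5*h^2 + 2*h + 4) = -5*h^3 - 12*h^2 + 2*h - 3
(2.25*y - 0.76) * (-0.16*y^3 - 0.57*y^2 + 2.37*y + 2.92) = -0.36*y^4 - 1.1609*y^3 + 5.7657*y^2 + 4.7688*y - 2.2192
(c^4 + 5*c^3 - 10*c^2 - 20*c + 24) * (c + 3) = c^5 + 8*c^4 + 5*c^3 - 50*c^2 - 36*c + 72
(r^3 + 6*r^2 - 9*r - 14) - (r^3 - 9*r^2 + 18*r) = 15*r^2 - 27*r - 14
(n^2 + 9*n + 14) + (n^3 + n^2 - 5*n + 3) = n^3 + 2*n^2 + 4*n + 17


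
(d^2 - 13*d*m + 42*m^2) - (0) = d^2 - 13*d*m + 42*m^2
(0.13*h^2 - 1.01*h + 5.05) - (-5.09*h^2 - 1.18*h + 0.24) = 5.22*h^2 + 0.17*h + 4.81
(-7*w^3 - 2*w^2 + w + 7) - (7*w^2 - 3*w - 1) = -7*w^3 - 9*w^2 + 4*w + 8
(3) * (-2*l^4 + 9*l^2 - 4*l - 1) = -6*l^4 + 27*l^2 - 12*l - 3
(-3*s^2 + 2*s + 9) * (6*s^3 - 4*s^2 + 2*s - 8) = -18*s^5 + 24*s^4 + 40*s^3 - 8*s^2 + 2*s - 72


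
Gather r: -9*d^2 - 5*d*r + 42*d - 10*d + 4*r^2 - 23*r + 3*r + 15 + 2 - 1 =-9*d^2 + 32*d + 4*r^2 + r*(-5*d - 20) + 16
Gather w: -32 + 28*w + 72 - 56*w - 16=24 - 28*w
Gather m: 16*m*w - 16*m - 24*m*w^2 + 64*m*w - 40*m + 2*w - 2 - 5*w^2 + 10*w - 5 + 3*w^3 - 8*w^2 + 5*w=m*(-24*w^2 + 80*w - 56) + 3*w^3 - 13*w^2 + 17*w - 7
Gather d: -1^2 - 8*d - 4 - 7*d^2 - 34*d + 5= -7*d^2 - 42*d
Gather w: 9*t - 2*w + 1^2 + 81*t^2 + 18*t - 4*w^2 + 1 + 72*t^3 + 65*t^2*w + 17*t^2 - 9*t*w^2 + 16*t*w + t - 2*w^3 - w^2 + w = 72*t^3 + 98*t^2 + 28*t - 2*w^3 + w^2*(-9*t - 5) + w*(65*t^2 + 16*t - 1) + 2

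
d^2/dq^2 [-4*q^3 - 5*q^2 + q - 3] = -24*q - 10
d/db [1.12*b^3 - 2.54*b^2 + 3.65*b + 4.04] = 3.36*b^2 - 5.08*b + 3.65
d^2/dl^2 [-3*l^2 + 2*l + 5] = -6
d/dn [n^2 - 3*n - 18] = 2*n - 3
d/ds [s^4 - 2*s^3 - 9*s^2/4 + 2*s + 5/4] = 4*s^3 - 6*s^2 - 9*s/2 + 2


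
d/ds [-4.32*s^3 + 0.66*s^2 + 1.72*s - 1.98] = -12.96*s^2 + 1.32*s + 1.72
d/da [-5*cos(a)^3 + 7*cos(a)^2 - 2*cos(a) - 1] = (15*cos(a)^2 - 14*cos(a) + 2)*sin(a)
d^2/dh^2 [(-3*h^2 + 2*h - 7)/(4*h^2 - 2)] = (8*h^3 - 102*h^2 + 12*h - 17)/(8*h^6 - 12*h^4 + 6*h^2 - 1)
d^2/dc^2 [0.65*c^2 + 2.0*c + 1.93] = 1.30000000000000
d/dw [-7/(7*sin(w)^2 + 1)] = 196*sin(2*w)/(9 - 7*cos(2*w))^2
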